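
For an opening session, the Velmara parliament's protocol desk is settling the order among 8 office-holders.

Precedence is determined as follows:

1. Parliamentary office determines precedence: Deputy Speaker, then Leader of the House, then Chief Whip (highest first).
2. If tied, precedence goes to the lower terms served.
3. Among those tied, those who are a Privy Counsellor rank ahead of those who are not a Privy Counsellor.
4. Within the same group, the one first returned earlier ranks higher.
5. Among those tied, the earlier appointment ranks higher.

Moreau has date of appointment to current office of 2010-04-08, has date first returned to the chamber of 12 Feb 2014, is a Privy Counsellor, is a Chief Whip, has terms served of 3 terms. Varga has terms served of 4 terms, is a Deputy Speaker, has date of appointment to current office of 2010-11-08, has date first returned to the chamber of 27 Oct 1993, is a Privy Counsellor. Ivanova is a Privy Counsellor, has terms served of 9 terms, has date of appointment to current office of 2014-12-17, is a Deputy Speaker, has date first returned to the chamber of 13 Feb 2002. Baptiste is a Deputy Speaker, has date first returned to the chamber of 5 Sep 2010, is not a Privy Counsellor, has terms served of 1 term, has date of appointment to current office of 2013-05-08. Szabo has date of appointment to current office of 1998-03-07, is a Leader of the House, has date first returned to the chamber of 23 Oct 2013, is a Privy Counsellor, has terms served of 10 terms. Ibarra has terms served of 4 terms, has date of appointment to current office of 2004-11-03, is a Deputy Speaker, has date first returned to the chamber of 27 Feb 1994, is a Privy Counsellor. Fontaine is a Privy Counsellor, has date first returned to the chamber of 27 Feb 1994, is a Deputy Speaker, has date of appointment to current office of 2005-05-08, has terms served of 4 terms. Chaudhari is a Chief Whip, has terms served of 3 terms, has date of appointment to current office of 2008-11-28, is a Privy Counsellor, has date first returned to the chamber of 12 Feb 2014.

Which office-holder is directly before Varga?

By parliamentary office: Baptiste, Varga, Ibarra, Fontaine and Ivanova (Deputy Speaker); then Szabo (Leader of the House); then Chaudhari and Moreau (Chief Whip).
Among Baptiste, Varga, Ibarra, Fontaine and Ivanova, by terms served (lower first): Baptiste (1 term) before Varga, Ibarra and Fontaine (4 terms) before Ivanova (9 terms).
Varga, Ibarra and Fontaine are each a Privy Counsellor, so the next rule applies.
Among Varga, Ibarra and Fontaine, by date first returned to the chamber (earlier first): Varga (27 Oct 1993) before Ibarra and Fontaine (27 Feb 1994).
Among Ibarra and Fontaine, by date of appointment to current office (earlier first): Ibarra (2004-11-03) before Fontaine (2005-05-08).
Chaudhari and Moreau both have terms served 3 terms, so the next rule applies.
Chaudhari and Moreau are each a Privy Counsellor, so the next rule applies.
Chaudhari and Moreau both have date first returned to the chamber 12 Feb 2014, so the next rule applies.
Among Chaudhari and Moreau, by date of appointment to current office (earlier first): Chaudhari (2008-11-28) before Moreau (2010-04-08).
Order: Baptiste, Varga, Ibarra, Fontaine, Ivanova, Szabo, Chaudhari, Moreau.

Baptiste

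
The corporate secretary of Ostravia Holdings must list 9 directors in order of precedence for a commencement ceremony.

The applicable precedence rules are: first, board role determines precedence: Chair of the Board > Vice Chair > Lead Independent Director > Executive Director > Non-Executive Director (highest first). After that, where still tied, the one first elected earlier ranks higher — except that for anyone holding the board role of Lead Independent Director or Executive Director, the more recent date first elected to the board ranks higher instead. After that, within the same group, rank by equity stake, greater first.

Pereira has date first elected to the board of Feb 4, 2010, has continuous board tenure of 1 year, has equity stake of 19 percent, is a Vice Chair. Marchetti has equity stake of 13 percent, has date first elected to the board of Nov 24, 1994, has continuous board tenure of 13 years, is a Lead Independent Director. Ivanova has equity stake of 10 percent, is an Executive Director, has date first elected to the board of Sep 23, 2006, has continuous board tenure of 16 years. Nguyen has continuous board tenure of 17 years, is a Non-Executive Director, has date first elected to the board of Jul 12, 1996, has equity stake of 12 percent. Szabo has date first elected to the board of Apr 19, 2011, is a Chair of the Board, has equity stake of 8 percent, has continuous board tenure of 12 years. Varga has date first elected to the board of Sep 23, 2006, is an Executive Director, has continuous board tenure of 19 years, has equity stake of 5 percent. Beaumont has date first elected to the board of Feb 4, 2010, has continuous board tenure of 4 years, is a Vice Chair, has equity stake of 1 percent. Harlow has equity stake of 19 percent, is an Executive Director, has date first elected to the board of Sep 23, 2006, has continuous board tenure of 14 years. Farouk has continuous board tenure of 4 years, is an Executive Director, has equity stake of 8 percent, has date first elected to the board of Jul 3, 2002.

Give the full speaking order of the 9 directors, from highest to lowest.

By board role: Szabo (Chair of the Board); then Pereira and Beaumont (Vice Chair); then Marchetti (Lead Independent Director); then Harlow, Ivanova, Varga and Farouk (Executive Director); then Nguyen (Non-Executive Director).
Pereira and Beaumont both have date first elected to the board Feb 4, 2010, so the next rule applies.
Among Pereira and Beaumont, by equity stake (higher first): Pereira (19 percent) before Beaumont (1 percent).
Among Harlow, Ivanova, Varga and Farouk, by date first elected to the board (later first) (reversed rule for this group): Harlow, Ivanova and Varga (Sep 23, 2006) before Farouk (Jul 3, 2002).
Among Harlow, Ivanova and Varga, by equity stake (higher first): Harlow (19 percent) before Ivanova (10 percent) before Varga (5 percent).
Full order: Szabo, Pereira, Beaumont, Marchetti, Harlow, Ivanova, Varga, Farouk, Nguyen.

Szabo, Pereira, Beaumont, Marchetti, Harlow, Ivanova, Varga, Farouk, Nguyen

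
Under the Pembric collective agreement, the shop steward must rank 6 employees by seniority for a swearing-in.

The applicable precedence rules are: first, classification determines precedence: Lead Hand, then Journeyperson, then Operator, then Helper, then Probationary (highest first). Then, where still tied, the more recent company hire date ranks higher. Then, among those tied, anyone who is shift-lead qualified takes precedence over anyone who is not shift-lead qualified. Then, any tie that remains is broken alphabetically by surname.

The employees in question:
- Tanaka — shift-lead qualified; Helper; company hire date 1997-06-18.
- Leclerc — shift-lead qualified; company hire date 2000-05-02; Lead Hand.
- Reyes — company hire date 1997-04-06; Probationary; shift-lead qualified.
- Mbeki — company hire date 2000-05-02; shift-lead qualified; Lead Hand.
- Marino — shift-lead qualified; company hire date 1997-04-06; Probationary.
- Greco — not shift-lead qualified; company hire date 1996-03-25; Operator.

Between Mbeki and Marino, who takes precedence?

Mbeki

By classification: Leclerc and Mbeki (Lead Hand); then Greco (Operator); then Tanaka (Helper); then Marino and Reyes (Probationary).
Leclerc and Mbeki both have company hire date 2000-05-02, so the next rule applies.
Leclerc and Mbeki are each shift-lead qualified, so the next rule applies.
Among Leclerc and Mbeki, alphabetically by surname: Leclerc before Mbeki.
Marino and Reyes both have company hire date 1997-04-06, so the next rule applies.
Marino and Reyes are each shift-lead qualified, so the next rule applies.
Among Marino and Reyes, alphabetically by surname: Marino before Reyes.
So Mbeki takes precedence.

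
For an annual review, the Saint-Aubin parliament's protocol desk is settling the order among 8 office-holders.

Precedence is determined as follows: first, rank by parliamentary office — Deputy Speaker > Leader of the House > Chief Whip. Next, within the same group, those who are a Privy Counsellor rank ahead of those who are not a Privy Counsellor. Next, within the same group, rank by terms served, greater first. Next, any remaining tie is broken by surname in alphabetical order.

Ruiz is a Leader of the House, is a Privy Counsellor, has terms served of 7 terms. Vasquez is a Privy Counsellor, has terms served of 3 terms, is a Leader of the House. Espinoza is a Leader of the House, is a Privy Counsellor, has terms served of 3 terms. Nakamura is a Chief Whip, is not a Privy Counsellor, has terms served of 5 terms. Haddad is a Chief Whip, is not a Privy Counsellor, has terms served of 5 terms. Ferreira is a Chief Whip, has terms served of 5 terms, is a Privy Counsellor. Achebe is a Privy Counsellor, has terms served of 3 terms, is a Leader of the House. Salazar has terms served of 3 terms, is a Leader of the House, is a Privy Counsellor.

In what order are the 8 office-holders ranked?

By parliamentary office: Ruiz, Achebe, Espinoza, Salazar and Vasquez (Leader of the House); then Ferreira, Haddad and Nakamura (Chief Whip).
Ruiz, Achebe, Espinoza, Salazar and Vasquez are each a Privy Counsellor, so the next rule applies.
Among Ruiz, Achebe, Espinoza, Salazar and Vasquez, by terms served (higher first): Ruiz (7 terms) before Achebe, Espinoza, Salazar and Vasquez (3 terms).
Among Achebe, Espinoza, Salazar and Vasquez, alphabetically by surname: Achebe before Espinoza before Salazar before Vasquez.
Among Ferreira, Haddad and Nakamura, a Privy Counsellor before not a Privy Counsellor: Ferreira (a Privy Counsellor) before Haddad and Nakamura (not a Privy Counsellor).
Haddad and Nakamura both have terms served 5 terms, so the next rule applies.
Among Haddad and Nakamura, alphabetically by surname: Haddad before Nakamura.
Full order: Ruiz, Achebe, Espinoza, Salazar, Vasquez, Ferreira, Haddad, Nakamura.

Ruiz, Achebe, Espinoza, Salazar, Vasquez, Ferreira, Haddad, Nakamura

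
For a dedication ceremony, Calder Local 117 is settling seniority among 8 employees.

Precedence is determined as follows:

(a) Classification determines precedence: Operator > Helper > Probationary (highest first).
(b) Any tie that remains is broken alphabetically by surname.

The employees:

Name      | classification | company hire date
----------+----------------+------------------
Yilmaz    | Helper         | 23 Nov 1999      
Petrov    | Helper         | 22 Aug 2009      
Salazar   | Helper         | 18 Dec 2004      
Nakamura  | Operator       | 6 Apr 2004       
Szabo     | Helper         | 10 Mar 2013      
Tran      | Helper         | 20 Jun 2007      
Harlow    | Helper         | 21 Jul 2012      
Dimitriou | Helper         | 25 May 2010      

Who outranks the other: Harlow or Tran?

Harlow

By classification: Nakamura (Operator); then Dimitriou, Harlow, Petrov, Salazar, Szabo, Tran and Yilmaz (Helper).
Among Dimitriou, Harlow, Petrov, Salazar, Szabo, Tran and Yilmaz, alphabetically by surname: Dimitriou before Harlow before Petrov before Salazar before Szabo before Tran before Yilmaz.
So Harlow takes precedence.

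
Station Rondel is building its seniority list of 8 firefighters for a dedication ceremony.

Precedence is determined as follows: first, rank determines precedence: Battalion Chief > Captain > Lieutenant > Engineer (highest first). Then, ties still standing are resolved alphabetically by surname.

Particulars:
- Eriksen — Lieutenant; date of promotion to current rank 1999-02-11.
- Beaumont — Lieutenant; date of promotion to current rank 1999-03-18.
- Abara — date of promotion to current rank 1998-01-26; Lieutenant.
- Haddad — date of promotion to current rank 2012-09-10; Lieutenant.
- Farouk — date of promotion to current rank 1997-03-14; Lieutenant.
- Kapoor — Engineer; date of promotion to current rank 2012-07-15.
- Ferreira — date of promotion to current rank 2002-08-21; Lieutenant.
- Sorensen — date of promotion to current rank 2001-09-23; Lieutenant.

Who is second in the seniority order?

Beaumont

By rank: Abara, Beaumont, Eriksen, Farouk, Ferreira, Haddad and Sorensen (Lieutenant); then Kapoor (Engineer).
Among Abara, Beaumont, Eriksen, Farouk, Ferreira, Haddad and Sorensen, alphabetically by surname: Abara before Beaumont before Eriksen before Farouk before Ferreira before Haddad before Sorensen.
Order: Abara, Beaumont, Eriksen, Farouk, Ferreira, Haddad, Sorensen, Kapoor.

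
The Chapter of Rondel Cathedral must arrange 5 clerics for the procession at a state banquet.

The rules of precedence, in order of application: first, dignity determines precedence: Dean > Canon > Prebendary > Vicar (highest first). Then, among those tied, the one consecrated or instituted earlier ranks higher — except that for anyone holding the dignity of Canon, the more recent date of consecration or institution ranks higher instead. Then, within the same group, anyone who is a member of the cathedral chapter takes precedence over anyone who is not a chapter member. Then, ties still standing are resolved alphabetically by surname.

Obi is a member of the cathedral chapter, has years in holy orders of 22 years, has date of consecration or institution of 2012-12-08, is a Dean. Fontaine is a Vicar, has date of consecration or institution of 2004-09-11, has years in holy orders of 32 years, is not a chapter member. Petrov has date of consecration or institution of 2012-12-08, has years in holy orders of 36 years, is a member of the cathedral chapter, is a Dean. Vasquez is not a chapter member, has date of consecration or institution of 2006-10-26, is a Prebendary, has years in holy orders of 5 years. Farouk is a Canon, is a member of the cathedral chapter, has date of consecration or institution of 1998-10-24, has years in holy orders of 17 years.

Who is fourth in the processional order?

By dignity: Obi and Petrov (Dean); then Farouk (Canon); then Vasquez (Prebendary); then Fontaine (Vicar).
Obi and Petrov both have date of consecration or institution 2012-12-08, so the next rule applies.
Obi and Petrov are each a member of the cathedral chapter, so the next rule applies.
Among Obi and Petrov, alphabetically by surname: Obi before Petrov.
Order: Obi, Petrov, Farouk, Vasquez, Fontaine.

Vasquez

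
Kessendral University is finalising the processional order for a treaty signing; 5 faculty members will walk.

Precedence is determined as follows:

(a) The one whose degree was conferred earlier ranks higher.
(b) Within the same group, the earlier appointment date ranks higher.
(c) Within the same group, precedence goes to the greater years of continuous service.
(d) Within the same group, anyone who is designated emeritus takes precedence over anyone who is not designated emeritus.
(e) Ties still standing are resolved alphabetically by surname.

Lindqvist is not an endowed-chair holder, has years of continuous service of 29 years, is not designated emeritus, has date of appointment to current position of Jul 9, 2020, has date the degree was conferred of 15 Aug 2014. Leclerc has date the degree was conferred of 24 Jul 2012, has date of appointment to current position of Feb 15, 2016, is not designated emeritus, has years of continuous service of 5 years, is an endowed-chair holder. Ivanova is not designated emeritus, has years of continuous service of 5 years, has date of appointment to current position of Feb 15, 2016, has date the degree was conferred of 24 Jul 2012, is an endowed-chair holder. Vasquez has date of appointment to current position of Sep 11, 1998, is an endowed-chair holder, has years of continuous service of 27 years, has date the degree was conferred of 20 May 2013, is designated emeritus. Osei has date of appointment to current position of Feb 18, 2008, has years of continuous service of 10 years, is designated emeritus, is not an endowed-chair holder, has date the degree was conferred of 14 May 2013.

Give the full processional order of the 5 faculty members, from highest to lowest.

By date the degree was conferred (earlier first): Ivanova and Leclerc (both 24 Jul 2012); then Osei (14 May 2013); then Vasquez (20 May 2013); then Lindqvist (15 Aug 2014).
Ivanova and Leclerc both have date of appointment to current position Feb 15, 2016, so the next rule applies.
Ivanova and Leclerc both have years of continuous service 5 years, so the next rule applies.
Ivanova and Leclerc are each not designated emeritus, so the next rule applies.
Among Ivanova and Leclerc, alphabetically by surname: Ivanova before Leclerc.
Full order: Ivanova, Leclerc, Osei, Vasquez, Lindqvist.

Ivanova, Leclerc, Osei, Vasquez, Lindqvist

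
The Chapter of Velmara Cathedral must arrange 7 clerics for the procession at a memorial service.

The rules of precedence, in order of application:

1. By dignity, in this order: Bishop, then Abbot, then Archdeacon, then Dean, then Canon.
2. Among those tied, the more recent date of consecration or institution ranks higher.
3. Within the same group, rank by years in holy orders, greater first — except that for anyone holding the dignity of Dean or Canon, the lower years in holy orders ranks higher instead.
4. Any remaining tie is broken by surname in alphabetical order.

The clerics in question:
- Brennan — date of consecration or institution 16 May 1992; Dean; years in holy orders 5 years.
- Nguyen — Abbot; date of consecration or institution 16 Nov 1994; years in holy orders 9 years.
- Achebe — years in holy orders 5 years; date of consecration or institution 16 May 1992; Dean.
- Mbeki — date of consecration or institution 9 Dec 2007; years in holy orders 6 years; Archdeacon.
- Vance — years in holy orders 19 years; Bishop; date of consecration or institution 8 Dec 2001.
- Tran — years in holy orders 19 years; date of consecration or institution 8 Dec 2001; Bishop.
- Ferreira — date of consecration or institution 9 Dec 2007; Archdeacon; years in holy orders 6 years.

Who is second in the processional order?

Vance

By dignity: Tran and Vance (Bishop); then Nguyen (Abbot); then Ferreira and Mbeki (Archdeacon); then Achebe and Brennan (Dean).
Tran and Vance both have date of consecration or institution 8 Dec 2001, so the next rule applies.
Tran and Vance both have years in holy orders 19 years, so the next rule applies.
Among Tran and Vance, alphabetically by surname: Tran before Vance.
Ferreira and Mbeki both have date of consecration or institution 9 Dec 2007, so the next rule applies.
Ferreira and Mbeki both have years in holy orders 6 years, so the next rule applies.
Among Ferreira and Mbeki, alphabetically by surname: Ferreira before Mbeki.
Achebe and Brennan both have date of consecration or institution 16 May 1992, so the next rule applies.
Achebe and Brennan both have years in holy orders 5 years, so the next rule applies.
Among Achebe and Brennan, alphabetically by surname: Achebe before Brennan.
Order: Tran, Vance, Nguyen, Ferreira, Mbeki, Achebe, Brennan.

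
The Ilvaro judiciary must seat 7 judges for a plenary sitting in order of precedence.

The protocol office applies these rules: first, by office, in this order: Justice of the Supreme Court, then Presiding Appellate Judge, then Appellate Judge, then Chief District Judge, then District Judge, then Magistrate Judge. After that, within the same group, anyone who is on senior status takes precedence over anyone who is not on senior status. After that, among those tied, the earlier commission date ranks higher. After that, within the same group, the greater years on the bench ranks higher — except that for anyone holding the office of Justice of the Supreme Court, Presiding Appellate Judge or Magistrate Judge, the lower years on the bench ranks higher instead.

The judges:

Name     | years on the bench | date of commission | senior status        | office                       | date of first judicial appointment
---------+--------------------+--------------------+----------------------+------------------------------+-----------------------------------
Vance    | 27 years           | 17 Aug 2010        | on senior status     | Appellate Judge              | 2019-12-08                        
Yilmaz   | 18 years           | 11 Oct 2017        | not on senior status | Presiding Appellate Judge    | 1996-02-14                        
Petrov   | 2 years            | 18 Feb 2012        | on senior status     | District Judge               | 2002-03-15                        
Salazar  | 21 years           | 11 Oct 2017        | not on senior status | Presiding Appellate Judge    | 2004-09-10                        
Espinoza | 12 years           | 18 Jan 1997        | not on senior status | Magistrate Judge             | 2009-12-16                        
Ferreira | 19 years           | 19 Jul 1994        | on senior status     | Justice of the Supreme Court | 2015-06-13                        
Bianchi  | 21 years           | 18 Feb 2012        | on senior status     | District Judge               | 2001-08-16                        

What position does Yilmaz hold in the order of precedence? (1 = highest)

By office: Ferreira (Justice of the Supreme Court); then Yilmaz and Salazar (Presiding Appellate Judge); then Vance (Appellate Judge); then Bianchi and Petrov (District Judge); then Espinoza (Magistrate Judge).
Yilmaz and Salazar are each not on senior status, so the next rule applies.
Yilmaz and Salazar both have date of commission 11 Oct 2017, so the next rule applies.
Among Yilmaz and Salazar, by years on the bench (lower first) (reversed rule for this group): Yilmaz (18 years) before Salazar (21 years).
Bianchi and Petrov are each on senior status, so the next rule applies.
Bianchi and Petrov both have date of commission 18 Feb 2012, so the next rule applies.
Among Bianchi and Petrov, by years on the bench (higher first): Bianchi (21 years) before Petrov (2 years).
Order: Ferreira, Yilmaz, Salazar, Vance, Bianchi, Petrov, Espinoza. So position 2.

2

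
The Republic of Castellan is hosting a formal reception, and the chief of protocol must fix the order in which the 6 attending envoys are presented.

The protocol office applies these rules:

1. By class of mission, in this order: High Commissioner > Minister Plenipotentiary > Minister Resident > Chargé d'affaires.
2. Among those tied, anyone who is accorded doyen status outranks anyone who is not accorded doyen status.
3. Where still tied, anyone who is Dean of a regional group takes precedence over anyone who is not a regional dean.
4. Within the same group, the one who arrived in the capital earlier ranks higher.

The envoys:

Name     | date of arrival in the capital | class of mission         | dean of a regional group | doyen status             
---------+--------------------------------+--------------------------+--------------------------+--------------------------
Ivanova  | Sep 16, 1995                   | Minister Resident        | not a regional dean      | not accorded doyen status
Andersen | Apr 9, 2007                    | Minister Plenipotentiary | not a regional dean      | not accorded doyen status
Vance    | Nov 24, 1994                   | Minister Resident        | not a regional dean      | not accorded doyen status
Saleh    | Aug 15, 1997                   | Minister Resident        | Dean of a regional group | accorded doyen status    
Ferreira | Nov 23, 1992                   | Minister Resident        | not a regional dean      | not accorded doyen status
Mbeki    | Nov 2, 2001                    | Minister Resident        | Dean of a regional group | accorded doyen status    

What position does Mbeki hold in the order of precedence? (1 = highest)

By class of mission: Andersen (Minister Plenipotentiary); then Saleh, Mbeki, Ferreira, Vance and Ivanova (Minister Resident).
Among Saleh, Mbeki, Ferreira, Vance and Ivanova, accorded doyen status before not accorded doyen status: Saleh and Mbeki (accorded doyen status) before Ferreira, Vance and Ivanova (not accorded doyen status).
Saleh and Mbeki are each Dean of a regional group, so the next rule applies.
Among Saleh and Mbeki, by date of arrival in the capital (earlier first): Saleh (Aug 15, 1997) before Mbeki (Nov 2, 2001).
Ferreira, Vance and Ivanova are each not a regional dean, so the next rule applies.
Among Ferreira, Vance and Ivanova, by date of arrival in the capital (earlier first): Ferreira (Nov 23, 1992) before Vance (Nov 24, 1994) before Ivanova (Sep 16, 1995).
Order: Andersen, Saleh, Mbeki, Ferreira, Vance, Ivanova. So position 3.

3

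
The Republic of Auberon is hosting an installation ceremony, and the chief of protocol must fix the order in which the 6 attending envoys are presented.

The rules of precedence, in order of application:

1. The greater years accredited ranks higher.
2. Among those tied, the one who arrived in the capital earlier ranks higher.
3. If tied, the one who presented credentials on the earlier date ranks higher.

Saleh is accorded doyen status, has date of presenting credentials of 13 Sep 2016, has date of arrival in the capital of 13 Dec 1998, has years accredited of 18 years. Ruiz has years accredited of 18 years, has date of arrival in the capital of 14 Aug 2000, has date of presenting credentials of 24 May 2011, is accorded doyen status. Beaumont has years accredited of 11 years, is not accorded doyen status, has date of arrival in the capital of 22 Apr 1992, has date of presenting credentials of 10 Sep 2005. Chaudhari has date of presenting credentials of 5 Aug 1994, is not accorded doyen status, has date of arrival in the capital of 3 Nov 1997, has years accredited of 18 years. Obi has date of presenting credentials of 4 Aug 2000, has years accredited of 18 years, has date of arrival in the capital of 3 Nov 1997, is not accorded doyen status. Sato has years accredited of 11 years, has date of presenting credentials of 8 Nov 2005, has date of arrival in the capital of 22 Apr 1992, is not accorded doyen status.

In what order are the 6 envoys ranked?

By years accredited (higher first): Chaudhari, Obi, Saleh and Ruiz (each 18 years); then Beaumont and Sato (both 11 years).
Among Chaudhari, Obi, Saleh and Ruiz, by date of arrival in the capital (earlier first): Chaudhari and Obi (3 Nov 1997) before Saleh (13 Dec 1998) before Ruiz (14 Aug 2000).
Among Chaudhari and Obi, by date of presenting credentials (earlier first): Chaudhari (5 Aug 1994) before Obi (4 Aug 2000).
Beaumont and Sato both have date of arrival in the capital 22 Apr 1992, so the next rule applies.
Among Beaumont and Sato, by date of presenting credentials (earlier first): Beaumont (10 Sep 2005) before Sato (8 Nov 2005).
Full order: Chaudhari, Obi, Saleh, Ruiz, Beaumont, Sato.

Chaudhari, Obi, Saleh, Ruiz, Beaumont, Sato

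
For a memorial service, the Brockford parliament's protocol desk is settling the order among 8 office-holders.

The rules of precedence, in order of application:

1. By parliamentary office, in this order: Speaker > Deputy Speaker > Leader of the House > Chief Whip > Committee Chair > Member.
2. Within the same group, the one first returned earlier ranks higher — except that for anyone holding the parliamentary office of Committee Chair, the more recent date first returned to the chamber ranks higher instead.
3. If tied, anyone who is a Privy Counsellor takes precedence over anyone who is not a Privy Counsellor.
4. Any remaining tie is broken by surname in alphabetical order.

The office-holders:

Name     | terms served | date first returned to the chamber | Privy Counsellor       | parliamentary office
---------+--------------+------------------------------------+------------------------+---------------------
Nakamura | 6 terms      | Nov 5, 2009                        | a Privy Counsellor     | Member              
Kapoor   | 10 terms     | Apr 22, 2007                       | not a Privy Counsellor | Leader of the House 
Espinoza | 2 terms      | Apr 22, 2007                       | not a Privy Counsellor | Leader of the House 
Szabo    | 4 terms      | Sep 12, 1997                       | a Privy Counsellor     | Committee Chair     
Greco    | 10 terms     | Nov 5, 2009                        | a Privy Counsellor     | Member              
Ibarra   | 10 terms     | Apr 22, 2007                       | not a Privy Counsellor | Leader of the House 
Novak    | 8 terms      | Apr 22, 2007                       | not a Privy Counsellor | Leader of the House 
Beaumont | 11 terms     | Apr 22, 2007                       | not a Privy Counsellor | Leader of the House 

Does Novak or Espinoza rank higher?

Espinoza

By parliamentary office: Beaumont, Espinoza, Ibarra, Kapoor and Novak (Leader of the House); then Szabo (Committee Chair); then Greco and Nakamura (Member).
Beaumont, Espinoza, Ibarra, Kapoor and Novak all have date first returned to the chamber Apr 22, 2007, so the next rule applies.
Beaumont, Espinoza, Ibarra, Kapoor and Novak are each not a Privy Counsellor, so the next rule applies.
Among Beaumont, Espinoza, Ibarra, Kapoor and Novak, alphabetically by surname: Beaumont before Espinoza before Ibarra before Kapoor before Novak.
Greco and Nakamura both have date first returned to the chamber Nov 5, 2009, so the next rule applies.
Greco and Nakamura are each a Privy Counsellor, so the next rule applies.
Among Greco and Nakamura, alphabetically by surname: Greco before Nakamura.
So Espinoza takes precedence.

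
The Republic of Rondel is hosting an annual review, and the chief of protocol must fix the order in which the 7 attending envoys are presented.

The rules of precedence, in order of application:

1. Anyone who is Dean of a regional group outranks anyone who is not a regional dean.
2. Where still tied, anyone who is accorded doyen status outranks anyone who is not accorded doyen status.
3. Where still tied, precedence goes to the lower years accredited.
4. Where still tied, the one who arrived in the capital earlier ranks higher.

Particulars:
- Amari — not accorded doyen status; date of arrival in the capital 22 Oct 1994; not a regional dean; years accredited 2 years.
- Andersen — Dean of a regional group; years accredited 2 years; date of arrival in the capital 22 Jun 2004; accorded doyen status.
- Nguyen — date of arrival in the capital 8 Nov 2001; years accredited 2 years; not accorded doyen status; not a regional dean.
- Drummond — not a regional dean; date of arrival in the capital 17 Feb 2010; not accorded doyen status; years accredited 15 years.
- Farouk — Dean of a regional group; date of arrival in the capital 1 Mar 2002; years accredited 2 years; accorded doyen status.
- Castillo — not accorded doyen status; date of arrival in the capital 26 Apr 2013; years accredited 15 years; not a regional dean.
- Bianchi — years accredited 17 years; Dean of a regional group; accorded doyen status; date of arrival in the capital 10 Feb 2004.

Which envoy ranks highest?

Farouk

By the first rule: Farouk, Andersen and Bianchi (each Dean of a regional group); then Amari, Nguyen, Drummond and Castillo (each not a regional dean).
Farouk, Andersen and Bianchi are each accorded doyen status, so the next rule applies.
Among Farouk, Andersen and Bianchi, by years accredited (lower first): Farouk and Andersen (2 years) before Bianchi (17 years).
Among Farouk and Andersen, by date of arrival in the capital (earlier first): Farouk (1 Mar 2002) before Andersen (22 Jun 2004).
Amari, Nguyen, Drummond and Castillo are each not accorded doyen status, so the next rule applies.
Among Amari, Nguyen, Drummond and Castillo, by years accredited (lower first): Amari and Nguyen (2 years) before Drummond and Castillo (15 years).
Among Amari and Nguyen, by date of arrival in the capital (earlier first): Amari (22 Oct 1994) before Nguyen (8 Nov 2001).
Among Drummond and Castillo, by date of arrival in the capital (earlier first): Drummond (17 Feb 2010) before Castillo (26 Apr 2013).
Order: Farouk, Andersen, Bianchi, Amari, Nguyen, Drummond, Castillo.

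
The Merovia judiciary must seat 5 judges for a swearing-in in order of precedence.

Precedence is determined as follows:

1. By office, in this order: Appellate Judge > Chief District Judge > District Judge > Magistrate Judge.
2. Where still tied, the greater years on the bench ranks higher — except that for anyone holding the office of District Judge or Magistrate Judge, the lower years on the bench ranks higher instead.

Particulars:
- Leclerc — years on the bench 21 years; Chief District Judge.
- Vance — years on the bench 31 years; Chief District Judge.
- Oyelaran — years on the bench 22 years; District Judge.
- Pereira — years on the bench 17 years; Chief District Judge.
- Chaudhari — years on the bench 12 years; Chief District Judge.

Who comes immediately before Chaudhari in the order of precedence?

By office: Vance, Leclerc, Pereira and Chaudhari (Chief District Judge); then Oyelaran (District Judge).
Among Vance, Leclerc, Pereira and Chaudhari, by years on the bench (higher first): Vance (31 years) before Leclerc (21 years) before Pereira (17 years) before Chaudhari (12 years).
Order: Vance, Leclerc, Pereira, Chaudhari, Oyelaran.

Pereira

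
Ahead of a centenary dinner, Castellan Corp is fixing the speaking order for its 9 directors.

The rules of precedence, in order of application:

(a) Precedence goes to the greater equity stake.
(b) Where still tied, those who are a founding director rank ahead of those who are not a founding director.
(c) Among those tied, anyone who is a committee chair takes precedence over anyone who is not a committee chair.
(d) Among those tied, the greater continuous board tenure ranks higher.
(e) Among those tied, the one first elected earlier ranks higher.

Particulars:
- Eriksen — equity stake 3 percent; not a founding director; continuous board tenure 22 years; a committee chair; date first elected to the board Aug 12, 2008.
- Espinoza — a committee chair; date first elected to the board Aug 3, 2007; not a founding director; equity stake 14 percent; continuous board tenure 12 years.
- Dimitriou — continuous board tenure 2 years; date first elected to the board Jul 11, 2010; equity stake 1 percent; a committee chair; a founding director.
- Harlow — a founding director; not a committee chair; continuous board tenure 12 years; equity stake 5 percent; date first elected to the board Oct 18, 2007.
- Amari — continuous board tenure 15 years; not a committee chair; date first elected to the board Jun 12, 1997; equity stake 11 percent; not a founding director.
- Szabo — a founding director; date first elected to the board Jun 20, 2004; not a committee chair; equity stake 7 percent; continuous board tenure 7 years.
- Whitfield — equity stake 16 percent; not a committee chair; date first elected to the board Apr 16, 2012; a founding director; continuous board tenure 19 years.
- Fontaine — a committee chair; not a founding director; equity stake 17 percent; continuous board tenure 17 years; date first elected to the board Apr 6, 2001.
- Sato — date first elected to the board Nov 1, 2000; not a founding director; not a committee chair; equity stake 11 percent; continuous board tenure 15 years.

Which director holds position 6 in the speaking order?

Szabo

By equity stake (higher first): Fontaine (17 percent); then Whitfield (16 percent); then Espinoza (14 percent); then Amari and Sato (both 11 percent); then Szabo (7 percent); then Harlow (5 percent); then Eriksen (3 percent); then Dimitriou (1 percent).
Amari and Sato are each not a founding director, so the next rule applies.
Amari and Sato are each not a committee chair, so the next rule applies.
Amari and Sato both have continuous board tenure 15 years, so the next rule applies.
Among Amari and Sato, by date first elected to the board (earlier first): Amari (Jun 12, 1997) before Sato (Nov 1, 2000).
Order: Fontaine, Whitfield, Espinoza, Amari, Sato, Szabo, Harlow, Eriksen, Dimitriou.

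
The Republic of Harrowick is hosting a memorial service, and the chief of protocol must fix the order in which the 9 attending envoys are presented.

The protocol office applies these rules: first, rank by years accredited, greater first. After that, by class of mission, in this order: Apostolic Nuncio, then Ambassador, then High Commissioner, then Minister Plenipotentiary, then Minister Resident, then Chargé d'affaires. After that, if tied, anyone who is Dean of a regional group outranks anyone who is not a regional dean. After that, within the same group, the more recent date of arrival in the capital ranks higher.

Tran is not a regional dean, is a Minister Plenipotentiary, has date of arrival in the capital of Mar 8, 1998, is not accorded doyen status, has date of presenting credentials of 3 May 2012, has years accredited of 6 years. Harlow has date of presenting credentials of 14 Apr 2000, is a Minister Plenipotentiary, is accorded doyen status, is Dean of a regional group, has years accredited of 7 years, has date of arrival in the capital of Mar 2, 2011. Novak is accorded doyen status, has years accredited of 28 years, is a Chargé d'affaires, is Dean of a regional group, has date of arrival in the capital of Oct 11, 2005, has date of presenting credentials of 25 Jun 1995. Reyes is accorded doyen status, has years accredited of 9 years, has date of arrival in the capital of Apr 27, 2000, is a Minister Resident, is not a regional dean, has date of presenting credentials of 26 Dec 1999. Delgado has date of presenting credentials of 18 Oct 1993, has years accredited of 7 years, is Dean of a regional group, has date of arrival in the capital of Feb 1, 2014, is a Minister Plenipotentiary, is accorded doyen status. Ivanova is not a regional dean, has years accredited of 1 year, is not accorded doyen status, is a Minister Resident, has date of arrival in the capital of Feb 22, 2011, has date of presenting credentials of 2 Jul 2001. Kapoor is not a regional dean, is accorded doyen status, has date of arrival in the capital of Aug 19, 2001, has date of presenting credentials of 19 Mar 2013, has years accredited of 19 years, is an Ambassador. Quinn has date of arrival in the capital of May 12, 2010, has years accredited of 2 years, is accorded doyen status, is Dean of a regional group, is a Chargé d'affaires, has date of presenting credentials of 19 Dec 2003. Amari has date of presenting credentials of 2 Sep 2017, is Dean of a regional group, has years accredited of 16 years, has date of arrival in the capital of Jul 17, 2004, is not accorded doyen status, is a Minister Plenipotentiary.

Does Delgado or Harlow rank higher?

Delgado

By years accredited (higher first): Novak (28 years); then Kapoor (19 years); then Amari (16 years); then Reyes (9 years); then Delgado and Harlow (both 7 years); then Tran (6 years); then Quinn (2 years); then Ivanova (1 year).
Delgado and Harlow are each Minister Plenipotentiary, so the next rule applies.
Delgado and Harlow are each Dean of a regional group, so the next rule applies.
Among Delgado and Harlow, by date of arrival in the capital (later first): Delgado (Feb 1, 2014) before Harlow (Mar 2, 2011).
So Delgado takes precedence.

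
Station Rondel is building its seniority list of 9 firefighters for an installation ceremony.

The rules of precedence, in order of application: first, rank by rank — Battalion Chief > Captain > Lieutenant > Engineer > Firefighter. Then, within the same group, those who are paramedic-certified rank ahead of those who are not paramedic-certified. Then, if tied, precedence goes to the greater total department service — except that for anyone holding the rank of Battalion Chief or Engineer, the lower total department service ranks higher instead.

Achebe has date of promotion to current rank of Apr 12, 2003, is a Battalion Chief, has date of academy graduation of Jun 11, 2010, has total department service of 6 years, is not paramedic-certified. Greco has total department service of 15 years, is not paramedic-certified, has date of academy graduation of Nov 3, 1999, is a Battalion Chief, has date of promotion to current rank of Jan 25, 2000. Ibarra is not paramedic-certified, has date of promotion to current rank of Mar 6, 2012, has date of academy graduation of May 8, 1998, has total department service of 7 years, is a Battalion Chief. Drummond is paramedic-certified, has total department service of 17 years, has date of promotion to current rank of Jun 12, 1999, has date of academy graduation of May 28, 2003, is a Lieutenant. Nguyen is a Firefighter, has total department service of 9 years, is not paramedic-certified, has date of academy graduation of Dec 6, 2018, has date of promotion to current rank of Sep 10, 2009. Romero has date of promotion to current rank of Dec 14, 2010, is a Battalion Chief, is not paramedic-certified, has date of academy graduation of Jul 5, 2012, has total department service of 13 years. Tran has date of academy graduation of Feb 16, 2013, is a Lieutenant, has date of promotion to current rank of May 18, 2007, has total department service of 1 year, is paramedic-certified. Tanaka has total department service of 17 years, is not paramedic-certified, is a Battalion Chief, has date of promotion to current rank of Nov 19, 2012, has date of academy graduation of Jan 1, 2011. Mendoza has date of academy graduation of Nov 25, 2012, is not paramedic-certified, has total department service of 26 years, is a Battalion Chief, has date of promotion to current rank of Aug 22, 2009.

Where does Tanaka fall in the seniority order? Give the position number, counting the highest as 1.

By rank: Achebe, Ibarra, Romero, Greco, Tanaka and Mendoza (Battalion Chief); then Drummond and Tran (Lieutenant); then Nguyen (Firefighter).
Achebe, Ibarra, Romero, Greco, Tanaka and Mendoza are each not paramedic-certified, so the next rule applies.
Among Achebe, Ibarra, Romero, Greco, Tanaka and Mendoza, by total department service (lower first) (reversed rule for this group): Achebe (6 years) before Ibarra (7 years) before Romero (13 years) before Greco (15 years) before Tanaka (17 years) before Mendoza (26 years).
Drummond and Tran are each paramedic-certified, so the next rule applies.
Among Drummond and Tran, by total department service (higher first): Drummond (17 years) before Tran (1 year).
Order: Achebe, Ibarra, Romero, Greco, Tanaka, Mendoza, Drummond, Tran, Nguyen. So position 5.

5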